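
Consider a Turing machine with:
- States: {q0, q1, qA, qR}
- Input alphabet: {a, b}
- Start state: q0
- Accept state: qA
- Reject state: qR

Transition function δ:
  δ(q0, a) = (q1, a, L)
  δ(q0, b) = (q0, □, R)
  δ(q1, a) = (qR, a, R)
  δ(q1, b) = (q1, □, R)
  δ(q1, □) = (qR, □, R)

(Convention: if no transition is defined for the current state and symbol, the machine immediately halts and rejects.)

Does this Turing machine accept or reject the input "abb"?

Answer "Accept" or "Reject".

Execution trace:
Initial: [q0]abb
Step 1: δ(q0, a) = (q1, a, L) → [q1]□abb
Step 2: δ(q1, □) = (qR, □, R) → □[qR]abb

The machine reaches the reject state qR and halts.

Answer: Reject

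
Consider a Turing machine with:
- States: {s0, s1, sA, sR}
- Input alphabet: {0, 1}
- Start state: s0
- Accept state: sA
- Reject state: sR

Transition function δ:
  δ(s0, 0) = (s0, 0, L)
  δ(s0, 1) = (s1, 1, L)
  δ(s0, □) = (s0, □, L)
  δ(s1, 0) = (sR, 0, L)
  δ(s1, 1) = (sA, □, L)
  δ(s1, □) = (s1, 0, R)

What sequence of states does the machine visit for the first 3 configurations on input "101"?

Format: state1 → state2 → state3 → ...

Execution trace:
Initial: [s0]101
Step 1: δ(s0, 1) = (s1, 1, L) → [s1]□101
Step 2: δ(s1, □) = (s1, 0, R) → 0[s1]101

State sequence: s0 → s1 → s1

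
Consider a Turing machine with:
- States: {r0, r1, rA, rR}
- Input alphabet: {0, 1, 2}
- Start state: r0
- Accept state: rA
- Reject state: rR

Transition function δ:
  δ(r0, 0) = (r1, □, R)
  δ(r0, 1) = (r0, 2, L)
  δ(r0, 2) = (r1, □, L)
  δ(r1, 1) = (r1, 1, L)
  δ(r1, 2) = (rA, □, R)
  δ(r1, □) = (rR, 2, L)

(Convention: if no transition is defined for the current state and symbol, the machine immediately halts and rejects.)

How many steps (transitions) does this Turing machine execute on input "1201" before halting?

Execution trace:
Initial: [r0]1201
Step 1: δ(r0, 1) = (r0, 2, L) → [r0]□2201

No transition is defined for δ(r0, □). By convention the machine halts and rejects.

The machine executed 1 step before halting.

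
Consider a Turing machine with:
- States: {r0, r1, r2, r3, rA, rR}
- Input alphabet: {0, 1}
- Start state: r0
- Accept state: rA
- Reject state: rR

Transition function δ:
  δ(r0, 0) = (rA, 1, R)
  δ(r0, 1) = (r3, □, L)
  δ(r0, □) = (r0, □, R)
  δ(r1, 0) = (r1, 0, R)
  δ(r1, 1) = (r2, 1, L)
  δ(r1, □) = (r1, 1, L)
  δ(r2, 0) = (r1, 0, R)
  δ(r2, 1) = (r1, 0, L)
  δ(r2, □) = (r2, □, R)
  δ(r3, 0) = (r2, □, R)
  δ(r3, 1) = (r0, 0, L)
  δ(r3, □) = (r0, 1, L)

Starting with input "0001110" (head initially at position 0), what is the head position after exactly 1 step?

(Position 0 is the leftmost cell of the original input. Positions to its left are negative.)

Execution trace (head position shown):
Step 0: [r0]0001110  (head at position 0)
Step 1: move right → 1[rA]001110  (head at position 1)

After 1 step, the head is at position 1.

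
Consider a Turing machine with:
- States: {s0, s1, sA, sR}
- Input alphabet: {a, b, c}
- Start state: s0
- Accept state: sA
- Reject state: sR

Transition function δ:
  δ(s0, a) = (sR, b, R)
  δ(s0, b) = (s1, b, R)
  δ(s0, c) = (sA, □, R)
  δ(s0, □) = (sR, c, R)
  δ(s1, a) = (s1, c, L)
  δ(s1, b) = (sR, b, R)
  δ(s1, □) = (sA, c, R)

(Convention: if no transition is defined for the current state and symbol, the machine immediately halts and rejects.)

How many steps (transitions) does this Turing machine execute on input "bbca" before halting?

Execution trace:
Initial: [s0]bbca
Step 1: δ(s0, b) = (s1, b, R) → b[s1]bca
Step 2: δ(s1, b) = (sR, b, R) → bb[sR]ca

The machine reaches the reject state sR and halts.

The machine executed 2 steps before halting.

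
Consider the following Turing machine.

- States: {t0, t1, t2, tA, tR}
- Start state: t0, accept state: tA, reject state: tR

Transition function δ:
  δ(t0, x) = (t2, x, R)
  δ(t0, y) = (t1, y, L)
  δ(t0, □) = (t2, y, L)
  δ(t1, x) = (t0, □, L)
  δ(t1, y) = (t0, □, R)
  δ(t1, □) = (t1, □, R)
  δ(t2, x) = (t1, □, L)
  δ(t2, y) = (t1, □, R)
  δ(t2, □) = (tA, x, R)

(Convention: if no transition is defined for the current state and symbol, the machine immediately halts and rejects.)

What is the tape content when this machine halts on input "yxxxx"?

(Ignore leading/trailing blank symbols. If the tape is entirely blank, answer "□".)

Execution trace:
Initial: [t0]yxxxx
Step 1: δ(t0, y) = (t1, y, L) → [t1]□yxxxx
Step 2: δ(t1, □) = (t1, □, R) → □[t1]yxxxx
Step 3: δ(t1, y) = (t0, □, R) → □□[t0]xxxx
Step 4: δ(t0, x) = (t2, x, R) → □□x[t2]xxx
Step 5: δ(t2, x) = (t1, □, L) → □□[t1]x□xx
Step 6: δ(t1, x) = (t0, □, L) → □[t0]□□□xx
Step 7: δ(t0, □) = (t2, y, L) → [t2]□y□□xx
Step 8: δ(t2, □) = (tA, x, R) → x[tA]y□□xx

The machine reaches the accept state tA and halts.

Final tape (ignoring leading/trailing blanks): xy□□xx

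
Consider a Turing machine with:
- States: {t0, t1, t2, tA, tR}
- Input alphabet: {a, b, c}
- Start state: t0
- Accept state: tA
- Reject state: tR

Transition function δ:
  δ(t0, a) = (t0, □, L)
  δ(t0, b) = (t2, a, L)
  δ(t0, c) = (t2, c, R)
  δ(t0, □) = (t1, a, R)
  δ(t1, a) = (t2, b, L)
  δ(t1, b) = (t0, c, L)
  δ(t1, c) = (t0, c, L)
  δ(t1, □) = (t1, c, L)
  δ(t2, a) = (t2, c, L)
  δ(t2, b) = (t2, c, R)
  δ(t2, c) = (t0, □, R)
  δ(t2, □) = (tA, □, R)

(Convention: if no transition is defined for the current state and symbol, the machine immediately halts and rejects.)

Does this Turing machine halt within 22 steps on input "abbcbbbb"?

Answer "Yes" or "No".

Execution trace:
Initial: [t0]abbcbbbb
Step 1: δ(t0, a) = (t0, □, L) → [t0]□□bbcbbbb
Step 2: δ(t0, □) = (t1, a, R) → a[t1]□bbcbbbb
Step 3: δ(t1, □) = (t1, c, L) → [t1]acbbcbbbb
Step 4: δ(t1, a) = (t2, b, L) → [t2]□bcbbcbbbb
Step 5: δ(t2, □) = (tA, □, R) → □[tA]bcbbcbbbb

The machine reaches the accept state tA and halts.
The machine halted after 5 steps (within the 22-step bound).

Answer: Yes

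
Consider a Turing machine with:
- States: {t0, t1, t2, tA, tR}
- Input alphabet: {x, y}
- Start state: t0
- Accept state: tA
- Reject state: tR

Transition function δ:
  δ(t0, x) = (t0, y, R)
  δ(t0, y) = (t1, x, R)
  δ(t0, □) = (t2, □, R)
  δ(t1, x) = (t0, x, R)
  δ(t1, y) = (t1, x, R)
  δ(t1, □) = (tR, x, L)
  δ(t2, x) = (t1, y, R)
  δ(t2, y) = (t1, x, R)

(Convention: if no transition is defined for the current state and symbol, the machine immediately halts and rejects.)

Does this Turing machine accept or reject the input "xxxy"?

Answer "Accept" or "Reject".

Execution trace:
Initial: [t0]xxxy
Step 1: δ(t0, x) = (t0, y, R) → y[t0]xxy
Step 2: δ(t0, x) = (t0, y, R) → yy[t0]xy
Step 3: δ(t0, x) = (t0, y, R) → yyy[t0]y
Step 4: δ(t0, y) = (t1, x, R) → yyyx[t1]□
Step 5: δ(t1, □) = (tR, x, L) → yyy[tR]xx

The machine reaches the reject state tR and halts.

Answer: Reject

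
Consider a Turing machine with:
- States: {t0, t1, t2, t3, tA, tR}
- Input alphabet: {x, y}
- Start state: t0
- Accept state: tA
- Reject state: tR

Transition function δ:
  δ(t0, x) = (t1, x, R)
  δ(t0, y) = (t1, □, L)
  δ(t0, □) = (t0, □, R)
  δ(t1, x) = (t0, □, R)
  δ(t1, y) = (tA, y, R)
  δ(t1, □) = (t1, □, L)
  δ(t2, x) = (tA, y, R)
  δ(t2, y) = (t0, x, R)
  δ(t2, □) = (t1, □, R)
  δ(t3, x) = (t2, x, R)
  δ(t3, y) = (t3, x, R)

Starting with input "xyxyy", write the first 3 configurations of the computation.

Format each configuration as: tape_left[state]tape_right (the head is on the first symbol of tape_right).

Transitions applied:
Step 1: δ(t0, x) = (t1, x, R)
Step 2: δ(t1, y) = (tA, y, R)

The first 3 configurations are:
[t0]xyxyy ⊢ x[t1]yxyy ⊢ xy[tA]xyy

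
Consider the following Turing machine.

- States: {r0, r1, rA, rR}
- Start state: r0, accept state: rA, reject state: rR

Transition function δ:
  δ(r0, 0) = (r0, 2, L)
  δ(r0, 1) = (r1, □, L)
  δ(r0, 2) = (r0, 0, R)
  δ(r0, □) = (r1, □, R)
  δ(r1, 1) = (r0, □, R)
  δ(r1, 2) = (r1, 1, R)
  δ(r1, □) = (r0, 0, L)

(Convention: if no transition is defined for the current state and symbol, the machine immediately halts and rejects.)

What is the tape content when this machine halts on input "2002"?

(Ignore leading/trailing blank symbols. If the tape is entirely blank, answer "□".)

Execution trace:
Initial: [r0]2002
Step 1: δ(r0, 2) = (r0, 0, R) → 0[r0]002
Step 2: δ(r0, 0) = (r0, 2, L) → [r0]0202
Step 3: δ(r0, 0) = (r0, 2, L) → [r0]□2202
Step 4: δ(r0, □) = (r1, □, R) → □[r1]2202
Step 5: δ(r1, 2) = (r1, 1, R) → □1[r1]202
Step 6: δ(r1, 2) = (r1, 1, R) → □11[r1]02

No transition is defined for δ(r1, 0). By convention the machine halts and rejects.

Final tape (ignoring leading/trailing blanks): 1102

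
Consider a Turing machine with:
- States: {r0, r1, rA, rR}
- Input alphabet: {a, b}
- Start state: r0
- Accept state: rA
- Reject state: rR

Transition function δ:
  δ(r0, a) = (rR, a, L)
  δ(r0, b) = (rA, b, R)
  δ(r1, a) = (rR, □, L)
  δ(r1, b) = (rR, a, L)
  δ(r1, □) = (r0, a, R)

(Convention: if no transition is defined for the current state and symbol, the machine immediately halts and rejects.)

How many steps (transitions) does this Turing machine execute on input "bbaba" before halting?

Execution trace:
Initial: [r0]bbaba
Step 1: δ(r0, b) = (rA, b, R) → b[rA]baba

The machine reaches the accept state rA and halts.

The machine executed 1 step before halting.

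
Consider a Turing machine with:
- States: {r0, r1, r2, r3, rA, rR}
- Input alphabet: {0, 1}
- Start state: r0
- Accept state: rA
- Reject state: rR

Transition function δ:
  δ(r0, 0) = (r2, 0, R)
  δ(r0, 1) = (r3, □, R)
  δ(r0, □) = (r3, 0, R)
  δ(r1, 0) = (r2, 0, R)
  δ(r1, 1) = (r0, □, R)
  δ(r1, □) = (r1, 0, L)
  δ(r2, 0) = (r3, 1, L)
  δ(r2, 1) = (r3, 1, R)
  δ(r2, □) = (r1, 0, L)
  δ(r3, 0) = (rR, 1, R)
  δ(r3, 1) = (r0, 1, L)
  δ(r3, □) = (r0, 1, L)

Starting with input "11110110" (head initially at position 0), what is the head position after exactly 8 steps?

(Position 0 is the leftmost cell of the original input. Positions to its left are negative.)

Execution trace (head position shown):
Step 0: [r0]11110110  (head at position 0)
Step 1: move right → □[r3]1110110  (head at position 1)
Step 2: move left → [r0]□1110110  (head at position 0)
Step 3: move right → 0[r3]1110110  (head at position 1)
Step 4: move left → [r0]01110110  (head at position 0)
Step 5: move right → 0[r2]1110110  (head at position 1)
Step 6: move right → 01[r3]110110  (head at position 2)
Step 7: move left → 0[r0]1110110  (head at position 1)
Step 8: move right → 0□[r3]110110  (head at position 2)

After 8 steps, the head is at position 2.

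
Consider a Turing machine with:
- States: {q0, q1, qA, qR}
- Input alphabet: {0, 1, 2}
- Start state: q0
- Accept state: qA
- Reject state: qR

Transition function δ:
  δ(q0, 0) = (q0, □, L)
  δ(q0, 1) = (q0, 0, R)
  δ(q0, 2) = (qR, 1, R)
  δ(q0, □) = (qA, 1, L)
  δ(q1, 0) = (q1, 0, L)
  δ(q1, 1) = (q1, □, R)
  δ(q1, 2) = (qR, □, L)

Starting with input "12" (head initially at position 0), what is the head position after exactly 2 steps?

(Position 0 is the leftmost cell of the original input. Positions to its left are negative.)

Execution trace (head position shown):
Step 0: [q0]12  (head at position 0)
Step 1: move right → 0[q0]2  (head at position 1)
Step 2: move right → 01[qR]□  (head at position 2)

After 2 steps, the head is at position 2.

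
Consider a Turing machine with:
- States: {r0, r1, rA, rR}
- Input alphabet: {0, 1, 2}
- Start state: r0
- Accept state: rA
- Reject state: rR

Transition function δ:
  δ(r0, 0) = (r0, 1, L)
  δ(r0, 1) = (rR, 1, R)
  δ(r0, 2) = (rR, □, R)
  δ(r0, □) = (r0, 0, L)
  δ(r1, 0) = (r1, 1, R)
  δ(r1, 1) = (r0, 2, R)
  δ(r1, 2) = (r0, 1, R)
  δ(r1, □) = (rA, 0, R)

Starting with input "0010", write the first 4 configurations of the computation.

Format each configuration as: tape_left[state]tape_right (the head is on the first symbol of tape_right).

Transitions applied:
Step 1: δ(r0, 0) = (r0, 1, L)
Step 2: δ(r0, □) = (r0, 0, L)
Step 3: δ(r0, □) = (r0, 0, L)

The first 4 configurations are:
[r0]0010 ⊢ [r0]□1010 ⊢ [r0]□01010 ⊢ [r0]□001010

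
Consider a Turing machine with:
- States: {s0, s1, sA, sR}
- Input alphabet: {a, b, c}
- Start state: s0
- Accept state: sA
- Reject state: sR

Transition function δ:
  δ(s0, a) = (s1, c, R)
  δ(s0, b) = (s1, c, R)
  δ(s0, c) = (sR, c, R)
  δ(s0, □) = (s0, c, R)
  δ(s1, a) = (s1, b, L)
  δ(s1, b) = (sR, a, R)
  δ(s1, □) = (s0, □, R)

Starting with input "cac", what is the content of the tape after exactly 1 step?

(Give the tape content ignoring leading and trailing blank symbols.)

Execution trace:
Initial: [s0]cac
Step 1: δ(s0, c) = (sR, c, R) → c[sR]ac

The machine reaches the reject state sR and halts.

After 1 step, the tape (ignoring leading/trailing blanks) is: cac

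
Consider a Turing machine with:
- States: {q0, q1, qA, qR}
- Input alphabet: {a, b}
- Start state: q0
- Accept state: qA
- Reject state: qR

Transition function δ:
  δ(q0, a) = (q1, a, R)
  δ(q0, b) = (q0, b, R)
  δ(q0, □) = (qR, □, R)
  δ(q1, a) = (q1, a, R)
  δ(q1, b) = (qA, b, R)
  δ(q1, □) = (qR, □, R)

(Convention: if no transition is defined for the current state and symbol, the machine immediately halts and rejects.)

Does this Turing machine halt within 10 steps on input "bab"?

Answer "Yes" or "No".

Execution trace:
Initial: [q0]bab
Step 1: δ(q0, b) = (q0, b, R) → b[q0]ab
Step 2: δ(q0, a) = (q1, a, R) → ba[q1]b
Step 3: δ(q1, b) = (qA, b, R) → bab[qA]□

The machine reaches the accept state qA and halts.
The machine halted after 3 steps (within the 10-step bound).

Answer: Yes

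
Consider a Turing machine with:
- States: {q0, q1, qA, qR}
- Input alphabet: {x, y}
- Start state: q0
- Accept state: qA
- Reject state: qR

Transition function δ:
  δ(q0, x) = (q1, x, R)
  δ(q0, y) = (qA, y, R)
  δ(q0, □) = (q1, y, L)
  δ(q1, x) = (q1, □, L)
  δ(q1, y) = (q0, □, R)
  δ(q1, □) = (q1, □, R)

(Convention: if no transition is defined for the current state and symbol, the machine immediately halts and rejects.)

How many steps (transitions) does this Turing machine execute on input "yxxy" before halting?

Execution trace:
Initial: [q0]yxxy
Step 1: δ(q0, y) = (qA, y, R) → y[qA]xxy

The machine reaches the accept state qA and halts.

The machine executed 1 step before halting.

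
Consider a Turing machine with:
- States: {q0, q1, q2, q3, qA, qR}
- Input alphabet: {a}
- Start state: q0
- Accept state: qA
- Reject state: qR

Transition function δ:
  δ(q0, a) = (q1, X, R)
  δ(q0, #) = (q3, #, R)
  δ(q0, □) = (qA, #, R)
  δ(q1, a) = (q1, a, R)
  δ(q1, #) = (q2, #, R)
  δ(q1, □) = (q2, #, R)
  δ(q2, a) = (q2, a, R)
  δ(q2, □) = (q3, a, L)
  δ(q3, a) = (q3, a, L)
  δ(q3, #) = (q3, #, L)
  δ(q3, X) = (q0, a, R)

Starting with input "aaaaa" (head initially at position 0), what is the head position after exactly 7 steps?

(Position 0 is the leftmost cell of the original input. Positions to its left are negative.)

Execution trace (head position shown):
Step 0: [q0]aaaaa  (head at position 0)
Step 1: move right → X[q1]aaaa  (head at position 1)
Step 2: move right → Xa[q1]aaa  (head at position 2)
Step 3: move right → Xaa[q1]aa  (head at position 3)
Step 4: move right → Xaaa[q1]a  (head at position 4)
Step 5: move right → Xaaaa[q1]□  (head at position 5)
Step 6: move right → Xaaaa#[q2]□  (head at position 6)
Step 7: move left → Xaaaa[q3]#a  (head at position 5)

After 7 steps, the head is at position 5.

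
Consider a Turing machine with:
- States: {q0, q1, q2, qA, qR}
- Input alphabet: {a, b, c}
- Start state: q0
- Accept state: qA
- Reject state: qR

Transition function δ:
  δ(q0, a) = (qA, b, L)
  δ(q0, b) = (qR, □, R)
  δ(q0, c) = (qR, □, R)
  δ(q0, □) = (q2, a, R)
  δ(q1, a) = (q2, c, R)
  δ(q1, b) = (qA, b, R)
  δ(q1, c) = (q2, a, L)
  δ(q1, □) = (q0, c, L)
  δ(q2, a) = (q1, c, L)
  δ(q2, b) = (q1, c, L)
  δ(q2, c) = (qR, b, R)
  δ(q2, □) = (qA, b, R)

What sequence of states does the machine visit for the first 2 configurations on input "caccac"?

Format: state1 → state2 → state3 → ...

Execution trace:
Initial: [q0]caccac
Step 1: δ(q0, c) = (qR, □, R) → □[qR]accac

The machine reaches the reject state qR and halts.

State sequence: q0 → qR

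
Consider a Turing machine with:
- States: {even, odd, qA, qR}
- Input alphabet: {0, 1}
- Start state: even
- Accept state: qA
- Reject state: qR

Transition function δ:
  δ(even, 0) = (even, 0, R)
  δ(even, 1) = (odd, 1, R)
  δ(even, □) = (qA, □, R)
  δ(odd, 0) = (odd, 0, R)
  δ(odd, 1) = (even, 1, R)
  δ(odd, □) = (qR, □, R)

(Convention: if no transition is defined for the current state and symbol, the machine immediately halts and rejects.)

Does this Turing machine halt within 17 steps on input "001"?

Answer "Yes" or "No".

Execution trace:
Initial: [even]001
Step 1: δ(even, 0) = (even, 0, R) → 0[even]01
Step 2: δ(even, 0) = (even, 0, R) → 00[even]1
Step 3: δ(even, 1) = (odd, 1, R) → 001[odd]□
Step 4: δ(odd, □) = (qR, □, R) → 001□[qR]□

The machine reaches the reject state qR and halts.
The machine halted after 4 steps (within the 17-step bound).

Answer: Yes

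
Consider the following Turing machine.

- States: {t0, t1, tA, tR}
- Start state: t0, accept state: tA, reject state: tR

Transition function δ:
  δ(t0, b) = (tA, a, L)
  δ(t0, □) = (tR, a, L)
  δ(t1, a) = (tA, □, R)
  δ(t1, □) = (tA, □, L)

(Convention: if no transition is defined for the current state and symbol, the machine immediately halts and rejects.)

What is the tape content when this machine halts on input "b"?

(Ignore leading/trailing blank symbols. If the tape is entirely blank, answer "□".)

Execution trace:
Initial: [t0]b
Step 1: δ(t0, b) = (tA, a, L) → [tA]□a

The machine reaches the accept state tA and halts.

Final tape (ignoring leading/trailing blanks): a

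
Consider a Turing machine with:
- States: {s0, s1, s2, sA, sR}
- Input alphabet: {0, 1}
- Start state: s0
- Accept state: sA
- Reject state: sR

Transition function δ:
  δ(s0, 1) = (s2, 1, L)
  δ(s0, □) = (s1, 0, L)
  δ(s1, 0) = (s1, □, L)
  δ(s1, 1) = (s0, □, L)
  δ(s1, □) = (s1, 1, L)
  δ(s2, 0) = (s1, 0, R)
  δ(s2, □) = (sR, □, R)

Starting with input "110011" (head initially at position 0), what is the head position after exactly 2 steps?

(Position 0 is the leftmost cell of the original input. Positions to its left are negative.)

Execution trace (head position shown):
Step 0: [s0]110011  (head at position 0)
Step 1: move left → [s2]□110011  (head at position -1)
Step 2: move right → □[sR]110011  (head at position 0)

After 2 steps, the head is at position 0.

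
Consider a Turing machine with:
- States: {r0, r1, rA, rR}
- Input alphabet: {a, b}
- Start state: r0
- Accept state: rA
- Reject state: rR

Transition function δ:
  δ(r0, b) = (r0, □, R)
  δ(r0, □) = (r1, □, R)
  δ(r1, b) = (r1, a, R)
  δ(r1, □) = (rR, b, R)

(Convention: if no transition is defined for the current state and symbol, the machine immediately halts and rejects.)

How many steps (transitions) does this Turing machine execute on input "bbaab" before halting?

Execution trace:
Initial: [r0]bbaab
Step 1: δ(r0, b) = (r0, □, R) → □[r0]baab
Step 2: δ(r0, b) = (r0, □, R) → □□[r0]aab

No transition is defined for δ(r0, a). By convention the machine halts and rejects.

The machine executed 2 steps before halting.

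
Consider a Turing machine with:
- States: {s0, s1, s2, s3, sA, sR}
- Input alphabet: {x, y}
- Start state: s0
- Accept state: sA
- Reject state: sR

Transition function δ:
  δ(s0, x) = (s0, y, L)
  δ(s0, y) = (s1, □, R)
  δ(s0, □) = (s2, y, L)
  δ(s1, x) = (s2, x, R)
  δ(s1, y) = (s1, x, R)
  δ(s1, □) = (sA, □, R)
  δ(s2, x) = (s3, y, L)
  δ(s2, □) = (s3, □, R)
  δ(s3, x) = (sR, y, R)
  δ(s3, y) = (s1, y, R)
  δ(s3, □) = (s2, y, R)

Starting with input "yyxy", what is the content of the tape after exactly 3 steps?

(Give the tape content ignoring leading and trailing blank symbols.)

Execution trace:
Initial: [s0]yyxy
Step 1: δ(s0, y) = (s1, □, R) → □[s1]yxy
Step 2: δ(s1, y) = (s1, x, R) → □x[s1]xy
Step 3: δ(s1, x) = (s2, x, R) → □xx[s2]y

No transition is defined for δ(s2, y). By convention the machine halts and rejects.

After 3 steps, the tape (ignoring leading/trailing blanks) is: xxy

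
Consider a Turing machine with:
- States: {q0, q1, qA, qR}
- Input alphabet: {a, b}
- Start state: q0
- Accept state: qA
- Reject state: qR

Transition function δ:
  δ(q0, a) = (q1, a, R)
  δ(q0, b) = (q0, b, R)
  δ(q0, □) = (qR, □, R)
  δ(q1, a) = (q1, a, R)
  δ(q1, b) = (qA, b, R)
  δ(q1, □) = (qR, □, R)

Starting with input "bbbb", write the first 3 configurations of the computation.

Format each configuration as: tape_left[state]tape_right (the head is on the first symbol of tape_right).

Transitions applied:
Step 1: δ(q0, b) = (q0, b, R)
Step 2: δ(q0, b) = (q0, b, R)

The first 3 configurations are:
[q0]bbbb ⊢ b[q0]bbb ⊢ bb[q0]bb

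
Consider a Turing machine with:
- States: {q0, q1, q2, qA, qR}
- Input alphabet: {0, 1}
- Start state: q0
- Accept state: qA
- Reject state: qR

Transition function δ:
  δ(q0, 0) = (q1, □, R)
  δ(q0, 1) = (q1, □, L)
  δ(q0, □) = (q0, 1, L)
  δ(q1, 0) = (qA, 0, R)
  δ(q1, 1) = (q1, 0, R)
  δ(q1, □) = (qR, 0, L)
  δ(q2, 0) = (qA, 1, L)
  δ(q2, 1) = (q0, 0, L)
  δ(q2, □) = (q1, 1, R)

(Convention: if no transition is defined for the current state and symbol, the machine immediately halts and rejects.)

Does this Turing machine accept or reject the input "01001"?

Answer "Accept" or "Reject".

Execution trace:
Initial: [q0]01001
Step 1: δ(q0, 0) = (q1, □, R) → □[q1]1001
Step 2: δ(q1, 1) = (q1, 0, R) → □0[q1]001
Step 3: δ(q1, 0) = (qA, 0, R) → □00[qA]01

The machine reaches the accept state qA and halts.

Answer: Accept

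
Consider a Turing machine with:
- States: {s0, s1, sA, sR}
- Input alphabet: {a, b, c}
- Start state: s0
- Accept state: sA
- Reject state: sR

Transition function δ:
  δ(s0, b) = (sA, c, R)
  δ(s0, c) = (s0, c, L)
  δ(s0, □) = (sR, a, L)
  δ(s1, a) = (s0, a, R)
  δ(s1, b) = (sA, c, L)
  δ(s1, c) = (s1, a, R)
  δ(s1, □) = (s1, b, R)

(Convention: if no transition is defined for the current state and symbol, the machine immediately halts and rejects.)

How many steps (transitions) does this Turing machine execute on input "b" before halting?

Execution trace:
Initial: [s0]b
Step 1: δ(s0, b) = (sA, c, R) → c[sA]□

The machine reaches the accept state sA and halts.

The machine executed 1 step before halting.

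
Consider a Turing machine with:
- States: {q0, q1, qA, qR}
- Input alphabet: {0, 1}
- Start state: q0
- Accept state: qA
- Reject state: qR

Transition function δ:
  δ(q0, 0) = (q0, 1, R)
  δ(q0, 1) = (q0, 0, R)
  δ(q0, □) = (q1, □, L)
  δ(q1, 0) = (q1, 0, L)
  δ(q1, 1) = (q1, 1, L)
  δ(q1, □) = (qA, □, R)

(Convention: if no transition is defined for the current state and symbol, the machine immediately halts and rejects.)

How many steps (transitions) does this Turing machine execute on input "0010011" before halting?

Execution trace:
Initial: [q0]0010011
Step 1: δ(q0, 0) = (q0, 1, R) → 1[q0]010011
Step 2: δ(q0, 0) = (q0, 1, R) → 11[q0]10011
Step 3: δ(q0, 1) = (q0, 0, R) → 110[q0]0011
Step 4: δ(q0, 0) = (q0, 1, R) → 1101[q0]011
Step 5: δ(q0, 0) = (q0, 1, R) → 11011[q0]11
Step 6: δ(q0, 1) = (q0, 0, R) → 110110[q0]1
Step 7: δ(q0, 1) = (q0, 0, R) → 1101100[q0]□
Step 8: δ(q0, □) = (q1, □, L) → 110110[q1]0□
Step 9: δ(q1, 0) = (q1, 0, L) → 11011[q1]00□
Step 10: δ(q1, 0) = (q1, 0, L) → 1101[q1]100□
Step 11: δ(q1, 1) = (q1, 1, L) → 110[q1]1100□
Step 12: δ(q1, 1) = (q1, 1, L) → 11[q1]01100□
Step 13: δ(q1, 0) = (q1, 0, L) → 1[q1]101100□
Step 14: δ(q1, 1) = (q1, 1, L) → [q1]1101100□
Step 15: δ(q1, 1) = (q1, 1, L) → [q1]□1101100□
Step 16: δ(q1, □) = (qA, □, R) → □[qA]1101100□

The machine reaches the accept state qA and halts.

The machine executed 16 steps before halting.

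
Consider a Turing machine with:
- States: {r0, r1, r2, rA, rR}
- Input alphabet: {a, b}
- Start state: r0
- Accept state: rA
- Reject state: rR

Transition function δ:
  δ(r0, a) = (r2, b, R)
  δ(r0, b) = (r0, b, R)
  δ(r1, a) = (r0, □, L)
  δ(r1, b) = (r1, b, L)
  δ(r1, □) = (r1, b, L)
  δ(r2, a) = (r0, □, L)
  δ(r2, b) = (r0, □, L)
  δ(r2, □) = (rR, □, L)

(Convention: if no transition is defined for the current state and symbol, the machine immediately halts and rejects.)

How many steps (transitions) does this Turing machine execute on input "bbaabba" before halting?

Execution trace:
Initial: [r0]bbaabba
Step 1: δ(r0, b) = (r0, b, R) → b[r0]baabba
Step 2: δ(r0, b) = (r0, b, R) → bb[r0]aabba
Step 3: δ(r0, a) = (r2, b, R) → bbb[r2]abba
Step 4: δ(r2, a) = (r0, □, L) → bb[r0]b□bba
Step 5: δ(r0, b) = (r0, b, R) → bbb[r0]□bba

No transition is defined for δ(r0, □). By convention the machine halts and rejects.

The machine executed 5 steps before halting.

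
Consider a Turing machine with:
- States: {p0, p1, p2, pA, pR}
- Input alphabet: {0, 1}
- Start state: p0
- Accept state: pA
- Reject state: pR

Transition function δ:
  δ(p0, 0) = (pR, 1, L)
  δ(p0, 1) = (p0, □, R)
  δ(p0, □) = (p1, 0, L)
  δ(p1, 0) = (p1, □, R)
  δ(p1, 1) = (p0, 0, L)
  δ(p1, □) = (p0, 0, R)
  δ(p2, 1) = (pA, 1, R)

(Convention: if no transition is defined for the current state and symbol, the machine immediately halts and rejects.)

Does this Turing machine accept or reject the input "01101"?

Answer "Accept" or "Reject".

Execution trace:
Initial: [p0]01101
Step 1: δ(p0, 0) = (pR, 1, L) → [pR]□11101

The machine reaches the reject state pR and halts.

Answer: Reject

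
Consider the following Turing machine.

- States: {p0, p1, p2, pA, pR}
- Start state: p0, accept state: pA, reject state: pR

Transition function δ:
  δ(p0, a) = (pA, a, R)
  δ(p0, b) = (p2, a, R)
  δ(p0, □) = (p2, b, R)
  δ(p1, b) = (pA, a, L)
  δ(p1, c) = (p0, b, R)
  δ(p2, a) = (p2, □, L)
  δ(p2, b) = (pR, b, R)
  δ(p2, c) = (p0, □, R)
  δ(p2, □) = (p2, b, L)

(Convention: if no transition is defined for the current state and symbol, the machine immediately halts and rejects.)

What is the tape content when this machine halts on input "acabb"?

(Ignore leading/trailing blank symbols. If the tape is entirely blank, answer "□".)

Execution trace:
Initial: [p0]acabb
Step 1: δ(p0, a) = (pA, a, R) → a[pA]cabb

The machine reaches the accept state pA and halts.

Final tape (ignoring leading/trailing blanks): acabb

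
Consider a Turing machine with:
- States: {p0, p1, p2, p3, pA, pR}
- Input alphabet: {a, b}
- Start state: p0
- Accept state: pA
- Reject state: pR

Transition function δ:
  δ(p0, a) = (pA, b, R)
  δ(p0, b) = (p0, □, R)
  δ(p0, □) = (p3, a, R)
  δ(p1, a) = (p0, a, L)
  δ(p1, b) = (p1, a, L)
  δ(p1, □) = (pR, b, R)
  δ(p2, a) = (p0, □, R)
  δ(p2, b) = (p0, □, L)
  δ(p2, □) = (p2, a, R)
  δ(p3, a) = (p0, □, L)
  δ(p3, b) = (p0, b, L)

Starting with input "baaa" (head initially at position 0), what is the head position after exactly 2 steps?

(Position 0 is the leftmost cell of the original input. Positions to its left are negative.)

Execution trace (head position shown):
Step 0: [p0]baaa  (head at position 0)
Step 1: move right → □[p0]aaa  (head at position 1)
Step 2: move right → □b[pA]aa  (head at position 2)

After 2 steps, the head is at position 2.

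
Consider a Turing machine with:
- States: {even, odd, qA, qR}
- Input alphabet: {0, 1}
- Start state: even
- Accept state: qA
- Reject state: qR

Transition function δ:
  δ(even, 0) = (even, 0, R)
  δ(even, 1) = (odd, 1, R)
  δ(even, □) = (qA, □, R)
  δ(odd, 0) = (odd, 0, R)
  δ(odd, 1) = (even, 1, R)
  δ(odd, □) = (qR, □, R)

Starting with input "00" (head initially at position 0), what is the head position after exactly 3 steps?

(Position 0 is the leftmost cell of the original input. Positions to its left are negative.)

Execution trace (head position shown):
Step 0: [even]00  (head at position 0)
Step 1: move right → 0[even]0  (head at position 1)
Step 2: move right → 00[even]□  (head at position 2)
Step 3: move right → 00□[qA]□  (head at position 3)

After 3 steps, the head is at position 3.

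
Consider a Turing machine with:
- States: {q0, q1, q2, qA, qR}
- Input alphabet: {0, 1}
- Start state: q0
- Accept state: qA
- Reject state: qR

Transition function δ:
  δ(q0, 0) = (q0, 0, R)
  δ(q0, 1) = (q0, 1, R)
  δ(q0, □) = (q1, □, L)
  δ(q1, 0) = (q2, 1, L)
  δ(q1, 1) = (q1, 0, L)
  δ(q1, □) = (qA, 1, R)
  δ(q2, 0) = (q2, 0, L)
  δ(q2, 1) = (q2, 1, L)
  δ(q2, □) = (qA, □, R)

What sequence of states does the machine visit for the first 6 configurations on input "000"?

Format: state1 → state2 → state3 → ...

Execution trace:
Initial: [q0]000
Step 1: δ(q0, 0) = (q0, 0, R) → 0[q0]00
Step 2: δ(q0, 0) = (q0, 0, R) → 00[q0]0
Step 3: δ(q0, 0) = (q0, 0, R) → 000[q0]□
Step 4: δ(q0, □) = (q1, □, L) → 00[q1]0□
Step 5: δ(q1, 0) = (q2, 1, L) → 0[q2]01□

State sequence: q0 → q0 → q0 → q0 → q1 → q2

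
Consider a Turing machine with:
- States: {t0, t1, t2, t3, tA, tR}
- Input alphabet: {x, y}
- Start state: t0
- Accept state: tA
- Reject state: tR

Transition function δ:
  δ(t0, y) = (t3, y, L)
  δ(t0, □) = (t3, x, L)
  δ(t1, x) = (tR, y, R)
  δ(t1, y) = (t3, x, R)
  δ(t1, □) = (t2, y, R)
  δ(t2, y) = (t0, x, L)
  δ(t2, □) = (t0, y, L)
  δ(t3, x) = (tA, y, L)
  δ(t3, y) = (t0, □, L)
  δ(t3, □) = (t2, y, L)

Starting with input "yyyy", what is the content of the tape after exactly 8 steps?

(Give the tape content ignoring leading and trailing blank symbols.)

Execution trace:
Initial: [t0]yyyy
Step 1: δ(t0, y) = (t3, y, L) → [t3]□yyyy
Step 2: δ(t3, □) = (t2, y, L) → [t2]□yyyyy
Step 3: δ(t2, □) = (t0, y, L) → [t0]□yyyyyy
Step 4: δ(t0, □) = (t3, x, L) → [t3]□xyyyyyy
Step 5: δ(t3, □) = (t2, y, L) → [t2]□yxyyyyyy
Step 6: δ(t2, □) = (t0, y, L) → [t0]□yyxyyyyyy
Step 7: δ(t0, □) = (t3, x, L) → [t3]□xyyxyyyyyy
Step 8: δ(t3, □) = (t2, y, L) → [t2]□yxyyxyyyyyy

After 8 steps, the tape (ignoring leading/trailing blanks) is: yxyyxyyyyyy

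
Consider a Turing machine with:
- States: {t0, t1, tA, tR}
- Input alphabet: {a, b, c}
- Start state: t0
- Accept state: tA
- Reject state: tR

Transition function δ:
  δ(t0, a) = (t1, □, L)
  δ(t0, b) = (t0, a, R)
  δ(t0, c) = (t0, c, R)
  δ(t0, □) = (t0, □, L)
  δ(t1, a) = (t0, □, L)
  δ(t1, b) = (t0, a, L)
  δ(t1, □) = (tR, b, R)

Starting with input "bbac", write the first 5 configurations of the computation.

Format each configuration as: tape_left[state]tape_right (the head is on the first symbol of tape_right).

Transitions applied:
Step 1: δ(t0, b) = (t0, a, R)
Step 2: δ(t0, b) = (t0, a, R)
Step 3: δ(t0, a) = (t1, □, L)
Step 4: δ(t1, a) = (t0, □, L)

The first 5 configurations are:
[t0]bbac ⊢ a[t0]bac ⊢ aa[t0]ac ⊢ a[t1]a□c ⊢ [t0]a□□c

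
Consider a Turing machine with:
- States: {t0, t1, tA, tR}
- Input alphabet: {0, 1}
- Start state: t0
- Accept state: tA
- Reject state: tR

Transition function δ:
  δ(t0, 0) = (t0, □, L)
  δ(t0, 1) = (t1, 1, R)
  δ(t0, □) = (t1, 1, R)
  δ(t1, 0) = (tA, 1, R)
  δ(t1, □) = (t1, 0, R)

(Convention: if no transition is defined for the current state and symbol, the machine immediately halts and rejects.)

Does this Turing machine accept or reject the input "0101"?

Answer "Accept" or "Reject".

Execution trace:
Initial: [t0]0101
Step 1: δ(t0, 0) = (t0, □, L) → [t0]□□101
Step 2: δ(t0, □) = (t1, 1, R) → 1[t1]□101
Step 3: δ(t1, □) = (t1, 0, R) → 10[t1]101

No transition is defined for δ(t1, 1). By convention the machine halts and rejects.

Answer: Reject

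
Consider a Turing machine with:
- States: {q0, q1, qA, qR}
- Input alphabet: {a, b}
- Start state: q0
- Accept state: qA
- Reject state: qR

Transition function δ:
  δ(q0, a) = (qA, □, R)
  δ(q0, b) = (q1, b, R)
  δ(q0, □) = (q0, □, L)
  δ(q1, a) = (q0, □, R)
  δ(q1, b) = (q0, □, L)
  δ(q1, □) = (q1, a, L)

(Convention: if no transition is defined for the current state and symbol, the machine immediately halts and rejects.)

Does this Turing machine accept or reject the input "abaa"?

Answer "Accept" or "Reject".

Execution trace:
Initial: [q0]abaa
Step 1: δ(q0, a) = (qA, □, R) → □[qA]baa

The machine reaches the accept state qA and halts.

Answer: Accept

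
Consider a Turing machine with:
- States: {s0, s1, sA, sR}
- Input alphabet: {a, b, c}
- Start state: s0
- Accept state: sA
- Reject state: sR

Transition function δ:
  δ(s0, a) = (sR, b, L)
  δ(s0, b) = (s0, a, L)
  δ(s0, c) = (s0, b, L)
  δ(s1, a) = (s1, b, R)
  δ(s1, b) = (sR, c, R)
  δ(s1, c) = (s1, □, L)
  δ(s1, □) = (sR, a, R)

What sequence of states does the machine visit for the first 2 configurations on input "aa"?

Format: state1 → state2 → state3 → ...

Execution trace:
Initial: [s0]aa
Step 1: δ(s0, a) = (sR, b, L) → [sR]□ba

The machine reaches the reject state sR and halts.

State sequence: s0 → sR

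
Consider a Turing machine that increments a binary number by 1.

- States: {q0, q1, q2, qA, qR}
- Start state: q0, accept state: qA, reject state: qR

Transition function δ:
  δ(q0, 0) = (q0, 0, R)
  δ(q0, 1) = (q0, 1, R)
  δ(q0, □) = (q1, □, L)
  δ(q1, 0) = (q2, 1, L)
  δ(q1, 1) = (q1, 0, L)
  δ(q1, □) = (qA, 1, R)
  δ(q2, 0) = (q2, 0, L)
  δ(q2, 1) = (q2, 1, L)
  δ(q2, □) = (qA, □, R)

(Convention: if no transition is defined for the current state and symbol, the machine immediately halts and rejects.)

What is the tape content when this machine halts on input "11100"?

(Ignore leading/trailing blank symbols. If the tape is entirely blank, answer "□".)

Execution trace:
Initial: [q0]11100
Step 1: δ(q0, 1) = (q0, 1, R) → 1[q0]1100
Step 2: δ(q0, 1) = (q0, 1, R) → 11[q0]100
Step 3: δ(q0, 1) = (q0, 1, R) → 111[q0]00
Step 4: δ(q0, 0) = (q0, 0, R) → 1110[q0]0
Step 5: δ(q0, 0) = (q0, 0, R) → 11100[q0]□
Step 6: δ(q0, □) = (q1, □, L) → 1110[q1]0□
Step 7: δ(q1, 0) = (q2, 1, L) → 111[q2]01□
Step 8: δ(q2, 0) = (q2, 0, L) → 11[q2]101□
Step 9: δ(q2, 1) = (q2, 1, L) → 1[q2]1101□
Step 10: δ(q2, 1) = (q2, 1, L) → [q2]11101□
Step 11: δ(q2, 1) = (q2, 1, L) → [q2]□11101□
Step 12: δ(q2, □) = (qA, □, R) → □[qA]11101□

The machine reaches the accept state qA and halts.

Final tape (ignoring leading/trailing blanks): 11101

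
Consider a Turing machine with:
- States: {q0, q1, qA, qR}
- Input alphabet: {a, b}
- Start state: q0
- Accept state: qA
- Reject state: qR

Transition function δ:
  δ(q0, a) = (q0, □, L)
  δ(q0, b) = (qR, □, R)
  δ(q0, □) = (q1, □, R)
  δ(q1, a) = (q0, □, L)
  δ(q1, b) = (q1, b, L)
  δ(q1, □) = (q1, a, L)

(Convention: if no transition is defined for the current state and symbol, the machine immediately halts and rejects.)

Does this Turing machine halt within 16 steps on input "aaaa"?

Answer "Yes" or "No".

Execution trace:
Initial: [q0]aaaa
Step 1: δ(q0, a) = (q0, □, L) → [q0]□□aaa
Step 2: δ(q0, □) = (q1, □, R) → □[q1]□aaa
Step 3: δ(q1, □) = (q1, a, L) → [q1]□aaaa
Step 4: δ(q1, □) = (q1, a, L) → [q1]□aaaaa
Step 5: δ(q1, □) = (q1, a, L) → [q1]□aaaaaa
Step 6: δ(q1, □) = (q1, a, L) → [q1]□aaaaaaa
Step 7: δ(q1, □) = (q1, a, L) → [q1]□aaaaaaaa
Step 8: δ(q1, □) = (q1, a, L) → [q1]□aaaaaaaaa
Step 9: δ(q1, □) = (q1, a, L) → [q1]□aaaaaaaaaa
Step 10: δ(q1, □) = (q1, a, L) → [q1]□aaaaaaaaaaa
Step 11: δ(q1, □) = (q1, a, L) → [q1]□aaaaaaaaaaaa
Step 12: δ(q1, □) = (q1, a, L) → [q1]□aaaaaaaaaaaaa
Step 13: δ(q1, □) = (q1, a, L) → [q1]□aaaaaaaaaaaaaa
Step 14: δ(q1, □) = (q1, a, L) → [q1]□aaaaaaaaaaaaaaa
Step 15: δ(q1, □) = (q1, a, L) → [q1]□aaaaaaaaaaaaaaaa
Step 16: δ(q1, □) = (q1, a, L) → [q1]□aaaaaaaaaaaaaaaaa

The machine has not reached a halting state after 16 steps.
The machine did not halt within the 16-step bound.

Answer: No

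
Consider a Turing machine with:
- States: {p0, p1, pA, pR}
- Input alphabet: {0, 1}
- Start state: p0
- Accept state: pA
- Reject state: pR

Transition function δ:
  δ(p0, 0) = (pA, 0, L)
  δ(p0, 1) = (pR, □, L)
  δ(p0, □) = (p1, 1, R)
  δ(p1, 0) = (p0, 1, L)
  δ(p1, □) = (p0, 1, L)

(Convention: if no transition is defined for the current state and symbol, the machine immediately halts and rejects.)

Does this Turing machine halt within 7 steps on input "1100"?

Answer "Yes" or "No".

Execution trace:
Initial: [p0]1100
Step 1: δ(p0, 1) = (pR, □, L) → [pR]□□100

The machine reaches the reject state pR and halts.
The machine halted after 1 step (within the 7-step bound).

Answer: Yes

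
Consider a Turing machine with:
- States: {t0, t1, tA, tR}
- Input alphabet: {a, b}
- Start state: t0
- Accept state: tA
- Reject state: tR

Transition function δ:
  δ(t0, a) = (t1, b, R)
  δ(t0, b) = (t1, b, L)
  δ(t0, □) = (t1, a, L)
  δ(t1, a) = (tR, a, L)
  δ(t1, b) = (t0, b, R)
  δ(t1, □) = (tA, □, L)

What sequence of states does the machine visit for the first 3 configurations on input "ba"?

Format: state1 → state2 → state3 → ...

Execution trace:
Initial: [t0]ba
Step 1: δ(t0, b) = (t1, b, L) → [t1]□ba
Step 2: δ(t1, □) = (tA, □, L) → [tA]□□ba

The machine reaches the accept state tA and halts.

State sequence: t0 → t1 → tA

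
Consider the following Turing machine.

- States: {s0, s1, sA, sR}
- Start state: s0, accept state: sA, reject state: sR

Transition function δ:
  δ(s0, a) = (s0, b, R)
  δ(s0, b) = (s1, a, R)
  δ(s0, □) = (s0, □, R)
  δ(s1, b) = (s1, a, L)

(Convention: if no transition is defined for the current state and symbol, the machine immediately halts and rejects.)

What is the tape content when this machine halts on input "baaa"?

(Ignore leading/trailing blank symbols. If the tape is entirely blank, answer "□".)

Execution trace:
Initial: [s0]baaa
Step 1: δ(s0, b) = (s1, a, R) → a[s1]aaa

No transition is defined for δ(s1, a). By convention the machine halts and rejects.

Final tape (ignoring leading/trailing blanks): aaaa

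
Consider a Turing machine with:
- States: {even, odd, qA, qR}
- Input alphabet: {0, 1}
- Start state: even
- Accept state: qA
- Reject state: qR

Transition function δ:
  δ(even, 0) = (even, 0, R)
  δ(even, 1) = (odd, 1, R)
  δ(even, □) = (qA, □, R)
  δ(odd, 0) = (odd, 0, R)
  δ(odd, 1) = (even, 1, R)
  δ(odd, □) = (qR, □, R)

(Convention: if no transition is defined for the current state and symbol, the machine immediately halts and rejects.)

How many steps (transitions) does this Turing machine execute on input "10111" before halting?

Execution trace:
Initial: [even]10111
Step 1: δ(even, 1) = (odd, 1, R) → 1[odd]0111
Step 2: δ(odd, 0) = (odd, 0, R) → 10[odd]111
Step 3: δ(odd, 1) = (even, 1, R) → 101[even]11
Step 4: δ(even, 1) = (odd, 1, R) → 1011[odd]1
Step 5: δ(odd, 1) = (even, 1, R) → 10111[even]□
Step 6: δ(even, □) = (qA, □, R) → 10111□[qA]□

The machine reaches the accept state qA and halts.

The machine executed 6 steps before halting.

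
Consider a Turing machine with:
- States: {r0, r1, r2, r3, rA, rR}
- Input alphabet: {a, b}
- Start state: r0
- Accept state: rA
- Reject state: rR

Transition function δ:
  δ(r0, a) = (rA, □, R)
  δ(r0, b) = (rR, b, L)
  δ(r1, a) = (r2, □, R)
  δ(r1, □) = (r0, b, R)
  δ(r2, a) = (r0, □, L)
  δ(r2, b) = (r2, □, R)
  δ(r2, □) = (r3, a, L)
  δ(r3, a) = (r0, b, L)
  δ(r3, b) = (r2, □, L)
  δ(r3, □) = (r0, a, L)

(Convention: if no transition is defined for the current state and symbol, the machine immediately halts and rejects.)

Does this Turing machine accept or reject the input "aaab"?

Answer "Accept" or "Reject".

Execution trace:
Initial: [r0]aaab
Step 1: δ(r0, a) = (rA, □, R) → □[rA]aab

The machine reaches the accept state rA and halts.

Answer: Accept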